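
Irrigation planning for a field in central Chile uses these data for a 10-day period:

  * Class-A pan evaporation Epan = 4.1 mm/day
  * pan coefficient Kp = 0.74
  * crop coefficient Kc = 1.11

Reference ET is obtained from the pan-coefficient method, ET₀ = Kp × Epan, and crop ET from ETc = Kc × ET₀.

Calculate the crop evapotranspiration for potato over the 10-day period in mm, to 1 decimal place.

ET₀ = 0.74 × 4.1 = 3.0340 mm/d
ETc = Kc × ET₀ = 1.11 × 3.0340 = 3.3677 mm/d
Over 10 days: 3.3677 × 10 = 33.677 mm

33.7 mm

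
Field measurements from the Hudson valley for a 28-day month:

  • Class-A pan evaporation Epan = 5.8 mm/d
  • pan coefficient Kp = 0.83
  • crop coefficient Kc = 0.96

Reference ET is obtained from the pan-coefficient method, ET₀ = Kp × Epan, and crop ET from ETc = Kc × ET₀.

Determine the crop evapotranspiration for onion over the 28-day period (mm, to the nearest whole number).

129 mm

ET₀ = 0.83 × 5.8 = 4.8140 mm/d
ETc = Kc × ET₀ = 0.96 × 4.8140 = 4.6214 mm/d
Over 28 days: 4.6214 × 28 = 129.399 mm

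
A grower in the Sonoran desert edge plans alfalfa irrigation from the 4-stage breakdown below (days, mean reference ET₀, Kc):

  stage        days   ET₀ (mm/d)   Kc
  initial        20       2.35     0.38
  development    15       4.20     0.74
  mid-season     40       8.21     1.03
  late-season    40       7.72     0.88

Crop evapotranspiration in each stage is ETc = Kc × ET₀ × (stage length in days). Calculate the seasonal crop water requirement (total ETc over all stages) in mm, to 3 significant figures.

674 mm

initial: 0.38 × 2.35 × 20 = 17.86 mm
development: 0.74 × 4.20 × 15 = 46.62 mm
mid-season: 1.03 × 8.21 × 40 = 338.25 mm
late-season: 0.88 × 7.72 × 40 = 271.74 mm
Seasonal total = 674.47 mm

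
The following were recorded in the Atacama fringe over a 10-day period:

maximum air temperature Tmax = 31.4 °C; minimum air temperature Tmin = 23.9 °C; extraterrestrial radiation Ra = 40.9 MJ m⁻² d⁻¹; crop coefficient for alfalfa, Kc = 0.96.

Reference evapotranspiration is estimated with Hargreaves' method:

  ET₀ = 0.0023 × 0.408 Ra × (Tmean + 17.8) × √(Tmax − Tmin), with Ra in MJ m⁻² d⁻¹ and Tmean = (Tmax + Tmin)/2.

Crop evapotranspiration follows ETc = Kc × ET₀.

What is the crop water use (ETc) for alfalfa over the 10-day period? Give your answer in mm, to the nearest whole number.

Tmean = (31.4 + 23.9)/2 = 27.65 °C
0.408 Ra = 0.408 × 40.9 = 16.6872 mm/d equivalent
ET₀ = 0.0023 × 16.6872 × (27.65 + 17.8) × √7.5 = 0.0023 × 16.6872 × 45.45 × 2.7386 = 4.7772 mm/d
ETc = Kc × ET₀ = 0.96 × 4.7772 = 4.5861 mm/d
Over 10 days: 4.5861 × 10 = 45.861 mm

46 mm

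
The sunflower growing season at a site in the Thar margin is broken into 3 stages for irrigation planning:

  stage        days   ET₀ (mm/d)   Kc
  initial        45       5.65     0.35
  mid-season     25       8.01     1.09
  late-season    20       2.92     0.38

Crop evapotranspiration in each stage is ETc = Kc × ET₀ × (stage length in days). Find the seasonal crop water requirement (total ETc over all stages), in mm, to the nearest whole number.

initial: 0.35 × 5.65 × 45 = 88.99 mm
mid-season: 1.09 × 8.01 × 25 = 218.27 mm
late-season: 0.38 × 2.92 × 20 = 22.19 mm
Seasonal total = 329.45 mm

329 mm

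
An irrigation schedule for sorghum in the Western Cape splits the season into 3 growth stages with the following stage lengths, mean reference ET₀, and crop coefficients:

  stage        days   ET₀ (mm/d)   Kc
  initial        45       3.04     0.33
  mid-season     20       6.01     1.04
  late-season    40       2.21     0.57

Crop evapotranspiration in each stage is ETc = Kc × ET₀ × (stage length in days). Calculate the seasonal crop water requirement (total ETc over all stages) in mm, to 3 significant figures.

221 mm

initial: 0.33 × 3.04 × 45 = 45.14 mm
mid-season: 1.04 × 6.01 × 20 = 125.01 mm
late-season: 0.57 × 2.21 × 40 = 50.39 mm
Seasonal total = 220.54 mm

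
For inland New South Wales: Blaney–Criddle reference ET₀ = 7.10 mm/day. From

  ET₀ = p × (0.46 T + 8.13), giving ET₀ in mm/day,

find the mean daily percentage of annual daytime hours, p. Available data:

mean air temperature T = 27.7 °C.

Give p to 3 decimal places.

0.340

p = ET₀ / (0.46 T + 8.13) = 7.10 / (0.46 × 27.7 + 8.13) = 7.10 / 20.872 = 0.3402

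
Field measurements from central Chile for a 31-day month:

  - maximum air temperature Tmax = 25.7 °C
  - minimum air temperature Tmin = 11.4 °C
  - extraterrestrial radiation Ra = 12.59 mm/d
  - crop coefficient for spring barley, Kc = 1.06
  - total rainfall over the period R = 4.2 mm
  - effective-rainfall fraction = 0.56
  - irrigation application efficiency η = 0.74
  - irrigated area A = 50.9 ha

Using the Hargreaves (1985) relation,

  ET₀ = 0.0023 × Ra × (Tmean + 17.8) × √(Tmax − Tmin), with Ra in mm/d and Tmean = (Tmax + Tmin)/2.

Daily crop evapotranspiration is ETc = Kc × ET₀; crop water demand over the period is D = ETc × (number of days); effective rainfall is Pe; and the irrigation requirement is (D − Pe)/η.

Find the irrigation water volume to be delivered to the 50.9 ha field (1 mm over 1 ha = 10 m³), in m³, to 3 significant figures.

88300 m³

Tmean = (25.7 + 11.4)/2 = 18.55 °C
ET₀ = 0.0023 × 12.59 × (18.55 + 17.8) × √14.3 = 0.0023 × 12.59 × 36.35 × 3.7815 = 3.9804 mm/d
ETc = Kc × ET₀ = 1.06 × 3.9804 = 4.2192 mm/d
Crop demand D = ETc × 31 d = 4.2192 × 31 = 130.795 mm
Pe = 0.56 × 4.2 = 2.352 mm
D − Pe = 130.795 − 2.352 = 128.443 mm
Gross irrigation = 128.443 / 0.74 = 173.572 mm
Volume = 173.572 mm × 50.9 ha × 10 = 88348.1 m³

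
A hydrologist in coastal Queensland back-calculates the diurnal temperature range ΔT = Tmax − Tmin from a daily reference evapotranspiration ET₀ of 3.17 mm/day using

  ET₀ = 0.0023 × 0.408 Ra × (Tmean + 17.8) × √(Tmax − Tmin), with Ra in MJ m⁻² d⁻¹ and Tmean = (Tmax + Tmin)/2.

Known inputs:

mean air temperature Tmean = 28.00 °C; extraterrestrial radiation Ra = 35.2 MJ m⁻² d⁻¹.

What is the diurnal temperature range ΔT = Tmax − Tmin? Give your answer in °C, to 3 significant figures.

4.39 °C

√ΔT = ET₀ / [0.0023 × 0.408 × Ra × (Tmean+17.8)] = 3.17 / (0.0023 × 14.3616 × 45.80) = 2.0954
ΔT = 2.0954² = 4.391 °C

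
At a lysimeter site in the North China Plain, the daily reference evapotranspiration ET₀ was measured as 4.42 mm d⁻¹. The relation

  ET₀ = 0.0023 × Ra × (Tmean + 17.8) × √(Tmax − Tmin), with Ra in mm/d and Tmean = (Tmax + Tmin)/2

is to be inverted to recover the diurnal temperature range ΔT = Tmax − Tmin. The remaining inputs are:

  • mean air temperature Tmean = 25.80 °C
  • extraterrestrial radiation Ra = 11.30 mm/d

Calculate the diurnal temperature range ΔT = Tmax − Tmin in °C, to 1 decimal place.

15.2 °C

√ΔT = ET₀ / [0.0023 × Ra × (Tmean+17.8)] = 4.42 / (0.0023 × 11.30 × 43.60) = 3.9006
ΔT = 3.9006² = 15.215 °C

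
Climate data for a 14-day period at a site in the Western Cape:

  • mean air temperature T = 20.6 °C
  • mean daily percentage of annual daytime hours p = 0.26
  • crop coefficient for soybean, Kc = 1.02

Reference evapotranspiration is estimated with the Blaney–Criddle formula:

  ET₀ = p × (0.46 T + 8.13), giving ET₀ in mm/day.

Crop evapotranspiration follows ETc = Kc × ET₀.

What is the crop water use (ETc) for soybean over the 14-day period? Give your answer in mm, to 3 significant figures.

ET₀ = 0.26 × (0.46 × 20.6 + 8.13) = 0.26 × 17.606 = 4.5776 mm/d
ETc = Kc × ET₀ = 1.02 × 4.5776 = 4.6692 mm/d
Over 14 days: 4.6692 × 14 = 65.369 mm

65.4 mm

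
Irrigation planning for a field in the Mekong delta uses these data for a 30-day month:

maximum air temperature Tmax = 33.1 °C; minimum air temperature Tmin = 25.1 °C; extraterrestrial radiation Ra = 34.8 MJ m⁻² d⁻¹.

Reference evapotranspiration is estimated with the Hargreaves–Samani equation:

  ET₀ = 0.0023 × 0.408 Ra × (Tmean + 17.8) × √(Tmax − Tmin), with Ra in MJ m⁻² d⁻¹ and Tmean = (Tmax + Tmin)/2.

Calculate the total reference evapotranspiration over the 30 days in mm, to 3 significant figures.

Tmean = (33.1 + 25.1)/2 = 29.10 °C
0.408 Ra = 0.408 × 34.8 = 14.1984 mm/d equivalent
ET₀ = 0.0023 × 14.1984 × (29.10 + 17.8) × √8.0 = 0.0023 × 14.1984 × 46.90 × 2.8284 = 4.3319 mm/d
Over 30 days: 4.3319 × 30 = 129.957 mm

130 mm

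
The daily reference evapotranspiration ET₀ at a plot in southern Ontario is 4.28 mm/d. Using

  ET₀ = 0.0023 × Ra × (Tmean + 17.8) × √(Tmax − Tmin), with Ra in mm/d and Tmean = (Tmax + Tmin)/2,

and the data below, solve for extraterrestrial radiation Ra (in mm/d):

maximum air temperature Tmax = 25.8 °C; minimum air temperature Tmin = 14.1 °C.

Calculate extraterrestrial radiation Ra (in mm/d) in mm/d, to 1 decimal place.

Tmean = 19.95 °C; √ΔT = 3.4205
Ra = ET₀ / [0.0023 × (Tmean+17.8) × √ΔT] = 4.28 / (0.0023 × 37.75 × 3.4205) = 14.412 mm/d

14.4 mm/d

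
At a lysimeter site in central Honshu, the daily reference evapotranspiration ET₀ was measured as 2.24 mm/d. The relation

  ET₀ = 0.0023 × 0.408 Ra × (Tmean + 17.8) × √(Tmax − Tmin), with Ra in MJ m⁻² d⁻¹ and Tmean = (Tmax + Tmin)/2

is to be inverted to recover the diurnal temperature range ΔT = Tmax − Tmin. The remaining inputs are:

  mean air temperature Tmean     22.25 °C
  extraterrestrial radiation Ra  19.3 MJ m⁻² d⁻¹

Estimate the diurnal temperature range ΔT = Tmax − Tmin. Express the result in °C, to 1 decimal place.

9.5 °C

√ΔT = ET₀ / [0.0023 × 0.408 × Ra × (Tmean+17.8)] = 2.24 / (0.0023 × 7.8744 × 40.05) = 3.0882
ΔT = 3.0882² = 9.537 °C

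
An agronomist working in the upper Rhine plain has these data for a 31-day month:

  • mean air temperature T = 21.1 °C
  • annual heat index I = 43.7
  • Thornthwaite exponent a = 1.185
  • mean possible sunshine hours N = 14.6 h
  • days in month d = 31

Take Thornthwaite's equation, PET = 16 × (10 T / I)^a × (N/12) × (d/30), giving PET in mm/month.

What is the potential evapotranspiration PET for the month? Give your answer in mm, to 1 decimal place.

10T/I = 10 × 21.1 / 43.7 = 4.8284
(10T/I)^a = 4.8284^1.185 = 6.4611
Uncorrected PET = 16 × 6.4611 = 103.378 mm
Correction = (N/12)(d/30) = (14.6/12)(31/30) = 1.2572
PET = 103.378 × 1.2572 = 129.967 mm/month

130.0 mm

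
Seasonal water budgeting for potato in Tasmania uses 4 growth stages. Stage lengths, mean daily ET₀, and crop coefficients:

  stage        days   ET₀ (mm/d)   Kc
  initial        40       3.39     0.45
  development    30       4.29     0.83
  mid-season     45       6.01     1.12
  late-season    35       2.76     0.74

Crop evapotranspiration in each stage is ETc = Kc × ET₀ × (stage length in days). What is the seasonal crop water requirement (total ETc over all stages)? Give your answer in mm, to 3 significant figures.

542 mm

initial: 0.45 × 3.39 × 40 = 61.02 mm
development: 0.83 × 4.29 × 30 = 106.82 mm
mid-season: 1.12 × 6.01 × 45 = 302.90 mm
late-season: 0.74 × 2.76 × 35 = 71.48 mm
Seasonal total = 542.22 mm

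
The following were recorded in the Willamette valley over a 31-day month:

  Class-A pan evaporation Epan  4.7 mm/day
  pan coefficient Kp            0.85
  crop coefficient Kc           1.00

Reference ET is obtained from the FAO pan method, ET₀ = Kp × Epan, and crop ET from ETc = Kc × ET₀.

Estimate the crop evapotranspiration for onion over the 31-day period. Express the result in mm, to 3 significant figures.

124 mm

ET₀ = 0.85 × 4.7 = 3.9950 mm/d
ETc = Kc × ET₀ = 1.00 × 3.9950 = 3.9950 mm/d
Over 31 days: 3.9950 × 31 = 123.845 mm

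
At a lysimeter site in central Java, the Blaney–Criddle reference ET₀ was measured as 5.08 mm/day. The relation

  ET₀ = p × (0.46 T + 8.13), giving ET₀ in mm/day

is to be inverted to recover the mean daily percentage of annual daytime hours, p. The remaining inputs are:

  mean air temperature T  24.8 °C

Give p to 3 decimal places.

p = ET₀ / (0.46 T + 8.13) = 5.08 / (0.46 × 24.8 + 8.13) = 5.08 / 19.538 = 0.2600

0.260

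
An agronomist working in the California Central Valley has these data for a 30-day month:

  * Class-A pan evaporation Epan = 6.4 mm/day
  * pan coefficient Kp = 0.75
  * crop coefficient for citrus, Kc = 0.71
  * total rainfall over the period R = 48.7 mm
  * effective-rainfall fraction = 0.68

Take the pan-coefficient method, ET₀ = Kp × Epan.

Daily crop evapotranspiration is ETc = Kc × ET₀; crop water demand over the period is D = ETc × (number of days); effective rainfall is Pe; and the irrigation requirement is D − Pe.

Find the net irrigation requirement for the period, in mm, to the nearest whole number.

69 mm

ET₀ = 0.75 × 6.4 = 4.8000 mm/d
ETc = Kc × ET₀ = 0.71 × 4.8000 = 3.4080 mm/d
Crop demand D = ETc × 30 d = 3.4080 × 30 = 102.240 mm
Pe = 0.68 × 48.7 = 33.116 mm
D − Pe = 102.240 − 33.116 = 69.124 mm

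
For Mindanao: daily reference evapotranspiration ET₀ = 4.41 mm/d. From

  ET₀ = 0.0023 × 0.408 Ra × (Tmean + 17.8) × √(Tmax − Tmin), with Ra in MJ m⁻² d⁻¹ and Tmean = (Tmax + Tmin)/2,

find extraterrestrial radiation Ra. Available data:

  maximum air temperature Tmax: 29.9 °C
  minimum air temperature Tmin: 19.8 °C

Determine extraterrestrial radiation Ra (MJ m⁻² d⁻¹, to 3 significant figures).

34.7 MJ m⁻² d⁻¹

Tmean = (29.9+19.8)/2 = 24.85 °C; ΔT = 10.1
Ra = ET₀ / [0.0023 × 0.408 × (Tmean+17.8) × √ΔT]
   = 4.41 / (0.0023 × 0.408 × 42.65 × 3.1780) = 34.672 MJ m⁻² d⁻¹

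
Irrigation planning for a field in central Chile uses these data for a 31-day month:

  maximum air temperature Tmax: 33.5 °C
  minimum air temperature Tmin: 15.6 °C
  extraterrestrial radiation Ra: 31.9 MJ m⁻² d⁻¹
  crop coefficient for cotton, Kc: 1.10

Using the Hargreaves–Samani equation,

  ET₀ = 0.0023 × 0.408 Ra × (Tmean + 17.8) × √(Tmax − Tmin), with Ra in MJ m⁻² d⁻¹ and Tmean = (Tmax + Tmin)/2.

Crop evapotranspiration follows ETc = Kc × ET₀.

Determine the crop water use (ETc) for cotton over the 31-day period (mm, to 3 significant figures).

Tmean = (33.5 + 15.6)/2 = 24.55 °C
0.408 Ra = 0.408 × 31.9 = 13.0152 mm/d equivalent
ET₀ = 0.0023 × 13.0152 × (24.55 + 17.8) × √17.9 = 0.0023 × 13.0152 × 42.35 × 4.2308 = 5.3636 mm/d
ETc = Kc × ET₀ = 1.10 × 5.3636 = 5.9000 mm/d
Over 31 days: 5.9000 × 31 = 182.900 mm

183 mm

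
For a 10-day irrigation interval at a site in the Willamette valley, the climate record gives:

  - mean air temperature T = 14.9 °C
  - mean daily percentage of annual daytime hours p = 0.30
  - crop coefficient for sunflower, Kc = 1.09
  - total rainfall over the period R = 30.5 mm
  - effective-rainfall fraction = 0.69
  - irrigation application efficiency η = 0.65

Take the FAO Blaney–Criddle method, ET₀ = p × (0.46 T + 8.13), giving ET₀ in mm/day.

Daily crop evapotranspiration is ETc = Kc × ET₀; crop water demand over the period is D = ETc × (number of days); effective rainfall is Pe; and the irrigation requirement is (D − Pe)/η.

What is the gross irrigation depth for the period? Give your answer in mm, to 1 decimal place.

ET₀ = 0.30 × (0.46 × 14.9 + 8.13) = 0.30 × 14.984 = 4.4952 mm/d
ETc = Kc × ET₀ = 1.09 × 4.4952 = 4.8998 mm/d
Crop demand D = ETc × 10 d = 4.8998 × 10 = 48.998 mm
Pe = 0.69 × 30.5 = 21.045 mm
D − Pe = 48.998 − 21.045 = 27.953 mm
Gross irrigation = 27.953 / 0.65 = 43.005 mm

43.0 mm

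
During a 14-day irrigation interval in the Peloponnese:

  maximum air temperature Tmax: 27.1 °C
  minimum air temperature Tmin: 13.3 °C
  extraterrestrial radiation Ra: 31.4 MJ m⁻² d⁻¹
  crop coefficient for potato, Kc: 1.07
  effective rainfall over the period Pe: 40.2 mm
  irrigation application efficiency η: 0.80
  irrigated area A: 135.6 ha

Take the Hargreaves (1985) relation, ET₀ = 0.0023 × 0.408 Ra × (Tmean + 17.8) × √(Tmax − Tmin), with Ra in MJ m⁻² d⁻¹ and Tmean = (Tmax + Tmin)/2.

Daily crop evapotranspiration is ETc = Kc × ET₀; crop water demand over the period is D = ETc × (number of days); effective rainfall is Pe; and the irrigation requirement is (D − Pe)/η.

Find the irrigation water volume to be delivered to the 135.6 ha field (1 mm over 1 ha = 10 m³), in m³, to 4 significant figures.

37480 m³

Tmean = (27.1 + 13.3)/2 = 20.20 °C
0.408 Ra = 0.408 × 31.4 = 12.8112 mm/d equivalent
ET₀ = 0.0023 × 12.8112 × (20.20 + 17.8) × √13.8 = 0.0023 × 12.8112 × 38.00 × 3.7148 = 4.1595 mm/d
ETc = Kc × ET₀ = 1.07 × 4.1595 = 4.4507 mm/d
Crop demand D = ETc × 14 d = 4.4507 × 14 = 62.310 mm
D − Pe = 62.310 − 40.2 = 22.110 mm
Gross irrigation = 22.110 / 0.80 = 27.638 mm
Volume = 27.638 mm × 135.6 ha × 10 = 37477.1 m³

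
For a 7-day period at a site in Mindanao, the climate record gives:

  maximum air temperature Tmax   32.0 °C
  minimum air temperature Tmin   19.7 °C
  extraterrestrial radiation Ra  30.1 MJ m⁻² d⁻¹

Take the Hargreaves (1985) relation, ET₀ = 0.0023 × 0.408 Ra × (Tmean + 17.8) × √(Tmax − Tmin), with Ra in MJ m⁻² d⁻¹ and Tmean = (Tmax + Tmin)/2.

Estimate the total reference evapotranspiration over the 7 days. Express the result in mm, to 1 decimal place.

30.3 mm

Tmean = (32.0 + 19.7)/2 = 25.85 °C
0.408 Ra = 0.408 × 30.1 = 12.2808 mm/d equivalent
ET₀ = 0.0023 × 12.2808 × (25.85 + 17.8) × √12.3 = 0.0023 × 12.2808 × 43.65 × 3.5071 = 4.3240 mm/d
Over 7 days: 4.3240 × 7 = 30.268 mm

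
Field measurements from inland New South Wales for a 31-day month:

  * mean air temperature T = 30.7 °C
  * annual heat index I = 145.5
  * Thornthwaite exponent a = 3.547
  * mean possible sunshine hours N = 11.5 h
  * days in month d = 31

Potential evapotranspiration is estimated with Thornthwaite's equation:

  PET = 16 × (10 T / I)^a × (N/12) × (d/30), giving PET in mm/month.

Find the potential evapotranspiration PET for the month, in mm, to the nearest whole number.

224 mm

10T/I = 10 × 30.7 / 145.5 = 2.1100
(10T/I)^a = 2.1100^3.547 = 14.1329
Uncorrected PET = 16 × 14.1329 = 226.126 mm
Correction = (N/12)(d/30) = (11.5/12)(31/30) = 0.9903
PET = 226.126 × 0.9903 = 223.933 mm/month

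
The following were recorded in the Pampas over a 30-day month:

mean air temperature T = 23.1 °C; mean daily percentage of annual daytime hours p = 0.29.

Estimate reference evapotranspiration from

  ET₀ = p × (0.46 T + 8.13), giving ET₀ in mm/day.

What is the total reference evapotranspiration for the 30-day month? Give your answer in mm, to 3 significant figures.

163 mm

ET₀ = 0.29 × (0.46 × 23.1 + 8.13) = 0.29 × 18.756 = 5.4392 mm/d
Monthly total = 5.4392 × 30 = 163.176 mm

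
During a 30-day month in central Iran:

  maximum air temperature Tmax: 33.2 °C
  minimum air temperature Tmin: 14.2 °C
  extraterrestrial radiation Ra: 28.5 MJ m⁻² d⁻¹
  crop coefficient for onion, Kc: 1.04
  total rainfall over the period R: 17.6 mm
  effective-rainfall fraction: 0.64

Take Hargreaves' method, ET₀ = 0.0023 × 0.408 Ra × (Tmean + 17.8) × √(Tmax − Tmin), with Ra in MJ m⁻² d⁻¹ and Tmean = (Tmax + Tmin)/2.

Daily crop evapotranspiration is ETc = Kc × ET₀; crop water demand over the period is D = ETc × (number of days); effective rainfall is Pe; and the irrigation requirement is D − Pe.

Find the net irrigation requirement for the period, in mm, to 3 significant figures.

140 mm

Tmean = (33.2 + 14.2)/2 = 23.70 °C
0.408 Ra = 0.408 × 28.5 = 11.6280 mm/d equivalent
ET₀ = 0.0023 × 11.6280 × (23.70 + 17.8) × √19.0 = 0.0023 × 11.6280 × 41.50 × 4.3589 = 4.8379 mm/d
ETc = Kc × ET₀ = 1.04 × 4.8379 = 5.0314 mm/d
Crop demand D = ETc × 30 d = 5.0314 × 30 = 150.942 mm
Pe = 0.64 × 17.6 = 11.264 mm
D − Pe = 150.942 − 11.264 = 139.678 mm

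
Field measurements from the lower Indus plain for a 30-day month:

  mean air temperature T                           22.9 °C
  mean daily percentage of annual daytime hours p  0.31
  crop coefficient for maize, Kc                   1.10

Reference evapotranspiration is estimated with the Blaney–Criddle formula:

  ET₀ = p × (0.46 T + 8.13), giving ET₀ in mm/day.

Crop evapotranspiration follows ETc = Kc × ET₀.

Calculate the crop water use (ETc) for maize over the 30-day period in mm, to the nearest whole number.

191 mm

ET₀ = 0.31 × (0.46 × 22.9 + 8.13) = 0.31 × 18.664 = 5.7858 mm/d
ETc = Kc × ET₀ = 1.10 × 5.7858 = 6.3644 mm/d
Over 30 days: 6.3644 × 30 = 190.932 mm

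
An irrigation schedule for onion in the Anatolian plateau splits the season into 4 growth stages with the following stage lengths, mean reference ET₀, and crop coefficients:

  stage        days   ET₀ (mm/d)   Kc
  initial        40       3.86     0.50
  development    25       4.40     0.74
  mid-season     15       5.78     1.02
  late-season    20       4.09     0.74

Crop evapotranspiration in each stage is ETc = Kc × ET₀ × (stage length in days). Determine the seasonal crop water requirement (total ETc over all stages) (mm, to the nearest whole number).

308 mm

initial: 0.50 × 3.86 × 40 = 77.20 mm
development: 0.74 × 4.40 × 25 = 81.40 mm
mid-season: 1.02 × 5.78 × 15 = 88.43 mm
late-season: 0.74 × 4.09 × 20 = 60.53 mm
Seasonal total = 307.56 mm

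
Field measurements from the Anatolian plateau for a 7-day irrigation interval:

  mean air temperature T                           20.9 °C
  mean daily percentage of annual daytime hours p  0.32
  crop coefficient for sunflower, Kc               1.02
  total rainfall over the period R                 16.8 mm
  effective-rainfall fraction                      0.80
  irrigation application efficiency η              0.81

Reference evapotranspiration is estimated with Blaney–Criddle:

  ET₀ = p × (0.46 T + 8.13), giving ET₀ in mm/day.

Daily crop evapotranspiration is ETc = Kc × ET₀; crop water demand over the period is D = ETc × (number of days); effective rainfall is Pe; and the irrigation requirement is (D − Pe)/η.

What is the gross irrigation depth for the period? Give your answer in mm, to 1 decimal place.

ET₀ = 0.32 × (0.46 × 20.9 + 8.13) = 0.32 × 17.744 = 5.6781 mm/d
ETc = Kc × ET₀ = 1.02 × 5.6781 = 5.7917 mm/d
Crop demand D = ETc × 7 d = 5.7917 × 7 = 40.542 mm
Pe = 0.80 × 16.8 = 13.440 mm
D − Pe = 40.542 − 13.440 = 27.102 mm
Gross irrigation = 27.102 / 0.81 = 33.459 mm

33.5 mm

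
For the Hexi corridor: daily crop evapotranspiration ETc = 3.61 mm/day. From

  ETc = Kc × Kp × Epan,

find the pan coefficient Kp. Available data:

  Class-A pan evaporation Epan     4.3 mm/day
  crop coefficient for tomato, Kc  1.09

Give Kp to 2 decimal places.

ETc = Kc × Kp × Epan  ⇒  Kp = ETc / (Kc × Epan)
Kp = 3.61 / (1.09 × 4.3) = 3.61 / 4.687 = 0.7702

0.77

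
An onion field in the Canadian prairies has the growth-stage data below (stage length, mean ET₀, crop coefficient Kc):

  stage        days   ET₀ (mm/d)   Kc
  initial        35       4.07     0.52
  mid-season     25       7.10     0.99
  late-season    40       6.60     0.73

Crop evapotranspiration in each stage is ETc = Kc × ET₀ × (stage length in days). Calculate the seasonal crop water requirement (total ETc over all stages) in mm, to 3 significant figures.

initial: 0.52 × 4.07 × 35 = 74.07 mm
mid-season: 0.99 × 7.10 × 25 = 175.73 mm
late-season: 0.73 × 6.60 × 40 = 192.72 mm
Seasonal total = 442.52 mm

443 mm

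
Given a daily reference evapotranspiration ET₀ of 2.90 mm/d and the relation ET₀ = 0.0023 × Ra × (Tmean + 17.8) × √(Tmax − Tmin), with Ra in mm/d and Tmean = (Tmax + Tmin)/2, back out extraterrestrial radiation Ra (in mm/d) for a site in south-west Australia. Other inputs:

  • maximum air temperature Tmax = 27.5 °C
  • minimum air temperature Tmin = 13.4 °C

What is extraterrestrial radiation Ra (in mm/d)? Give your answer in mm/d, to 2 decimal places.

8.78 mm/d

Tmean = 20.45 °C; √ΔT = 3.7550
Ra = ET₀ / [0.0023 × (Tmean+17.8) × √ΔT] = 2.90 / (0.0023 × 38.25 × 3.7550) = 8.779 mm/d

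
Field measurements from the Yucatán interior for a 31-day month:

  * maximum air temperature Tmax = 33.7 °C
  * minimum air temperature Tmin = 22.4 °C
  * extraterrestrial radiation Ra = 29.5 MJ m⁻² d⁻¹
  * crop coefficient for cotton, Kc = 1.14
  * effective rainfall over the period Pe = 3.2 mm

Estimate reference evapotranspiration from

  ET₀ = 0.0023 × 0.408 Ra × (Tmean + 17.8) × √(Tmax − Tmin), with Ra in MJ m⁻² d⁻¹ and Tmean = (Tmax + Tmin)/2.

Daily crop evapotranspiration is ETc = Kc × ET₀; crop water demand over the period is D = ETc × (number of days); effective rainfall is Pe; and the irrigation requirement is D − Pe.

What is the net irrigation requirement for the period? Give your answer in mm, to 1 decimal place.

Tmean = (33.7 + 22.4)/2 = 28.05 °C
0.408 Ra = 0.408 × 29.5 = 12.0360 mm/d equivalent
ET₀ = 0.0023 × 12.0360 × (28.05 + 17.8) × √11.3 = 0.0023 × 12.0360 × 45.85 × 3.3615 = 4.2666 mm/d
ETc = Kc × ET₀ = 1.14 × 4.2666 = 4.8639 mm/d
Crop demand D = ETc × 31 d = 4.8639 × 31 = 150.781 mm
D − Pe = 150.781 − 3.2 = 147.581 mm

147.6 mm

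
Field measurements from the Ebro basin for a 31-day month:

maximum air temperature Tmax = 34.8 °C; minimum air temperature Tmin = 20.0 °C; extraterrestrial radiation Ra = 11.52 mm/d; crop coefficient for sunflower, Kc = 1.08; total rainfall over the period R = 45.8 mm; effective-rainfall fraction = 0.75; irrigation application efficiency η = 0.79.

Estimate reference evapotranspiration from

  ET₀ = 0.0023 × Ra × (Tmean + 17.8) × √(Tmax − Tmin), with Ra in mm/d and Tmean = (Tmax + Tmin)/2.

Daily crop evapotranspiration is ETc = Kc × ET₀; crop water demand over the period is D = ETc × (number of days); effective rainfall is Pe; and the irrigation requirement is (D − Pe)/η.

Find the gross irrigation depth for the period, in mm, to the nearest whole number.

152 mm

Tmean = (34.8 + 20.0)/2 = 27.40 °C
ET₀ = 0.0023 × 11.52 × (27.40 + 17.8) × √14.8 = 0.0023 × 11.52 × 45.20 × 3.8471 = 4.6074 mm/d
ETc = Kc × ET₀ = 1.08 × 4.6074 = 4.9760 mm/d
Crop demand D = ETc × 31 d = 4.9760 × 31 = 154.256 mm
Pe = 0.75 × 45.8 = 34.350 mm
D − Pe = 154.256 − 34.350 = 119.906 mm
Gross irrigation = 119.906 / 0.79 = 151.780 mm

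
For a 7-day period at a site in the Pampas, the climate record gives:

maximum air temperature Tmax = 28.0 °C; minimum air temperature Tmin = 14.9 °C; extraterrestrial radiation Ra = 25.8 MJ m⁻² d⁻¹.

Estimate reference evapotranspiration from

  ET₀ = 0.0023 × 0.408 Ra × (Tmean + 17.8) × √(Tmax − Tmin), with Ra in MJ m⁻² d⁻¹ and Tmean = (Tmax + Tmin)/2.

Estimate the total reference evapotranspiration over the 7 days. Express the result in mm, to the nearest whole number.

24 mm

Tmean = (28.0 + 14.9)/2 = 21.45 °C
0.408 Ra = 0.408 × 25.8 = 10.5264 mm/d equivalent
ET₀ = 0.0023 × 10.5264 × (21.45 + 17.8) × √13.1 = 0.0023 × 10.5264 × 39.25 × 3.6194 = 3.4394 mm/d
Over 7 days: 3.4394 × 7 = 24.076 mm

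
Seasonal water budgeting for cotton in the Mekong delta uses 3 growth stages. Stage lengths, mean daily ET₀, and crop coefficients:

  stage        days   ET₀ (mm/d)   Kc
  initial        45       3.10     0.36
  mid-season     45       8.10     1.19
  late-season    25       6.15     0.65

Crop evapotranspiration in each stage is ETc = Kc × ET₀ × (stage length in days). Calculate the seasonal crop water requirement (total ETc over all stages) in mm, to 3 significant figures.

initial: 0.36 × 3.10 × 45 = 50.22 mm
mid-season: 1.19 × 8.10 × 45 = 433.76 mm
late-season: 0.65 × 6.15 × 25 = 99.94 mm
Seasonal total = 583.92 mm

584 mm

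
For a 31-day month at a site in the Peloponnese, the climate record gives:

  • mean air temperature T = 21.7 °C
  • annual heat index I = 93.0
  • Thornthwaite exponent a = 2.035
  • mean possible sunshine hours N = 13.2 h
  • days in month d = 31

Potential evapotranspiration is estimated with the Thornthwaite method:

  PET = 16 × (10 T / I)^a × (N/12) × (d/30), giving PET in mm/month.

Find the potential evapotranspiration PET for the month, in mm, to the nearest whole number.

102 mm

10T/I = 10 × 21.7 / 93.0 = 2.3333
(10T/I)^a = 2.3333^2.035 = 5.6082
Uncorrected PET = 16 × 5.6082 = 89.731 mm
Correction = (N/12)(d/30) = (13.2/12)(31/30) = 1.1367
PET = 89.731 × 1.1367 = 101.997 mm/month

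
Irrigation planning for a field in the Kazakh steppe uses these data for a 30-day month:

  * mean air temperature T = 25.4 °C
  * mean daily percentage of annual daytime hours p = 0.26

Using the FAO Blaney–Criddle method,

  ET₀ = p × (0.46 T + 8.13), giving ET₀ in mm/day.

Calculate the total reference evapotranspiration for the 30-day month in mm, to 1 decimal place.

154.5 mm

ET₀ = 0.26 × (0.46 × 25.4 + 8.13) = 0.26 × 19.814 = 5.1516 mm/d
Monthly total = 5.1516 × 30 = 154.548 mm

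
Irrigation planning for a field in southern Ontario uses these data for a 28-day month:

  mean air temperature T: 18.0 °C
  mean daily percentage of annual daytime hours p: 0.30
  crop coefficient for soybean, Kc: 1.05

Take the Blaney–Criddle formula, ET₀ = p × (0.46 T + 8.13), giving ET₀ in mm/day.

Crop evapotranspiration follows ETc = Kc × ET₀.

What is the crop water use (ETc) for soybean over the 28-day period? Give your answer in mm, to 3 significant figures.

145 mm

ET₀ = 0.30 × (0.46 × 18.0 + 8.13) = 0.30 × 16.410 = 4.9230 mm/d
ETc = Kc × ET₀ = 1.05 × 4.9230 = 5.1692 mm/d
Over 28 days: 5.1692 × 28 = 144.738 mm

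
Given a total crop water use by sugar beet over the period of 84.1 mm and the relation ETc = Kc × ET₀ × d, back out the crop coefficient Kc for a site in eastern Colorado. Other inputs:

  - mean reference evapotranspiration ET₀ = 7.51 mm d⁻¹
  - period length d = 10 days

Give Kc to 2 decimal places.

1.12

ETc = Kc × ET₀ × d  ⇒  Kc = ETc / (ET₀ × d)
Kc = 84.1 / (7.51 × 10) = 84.1 / 75.10 = 1.1198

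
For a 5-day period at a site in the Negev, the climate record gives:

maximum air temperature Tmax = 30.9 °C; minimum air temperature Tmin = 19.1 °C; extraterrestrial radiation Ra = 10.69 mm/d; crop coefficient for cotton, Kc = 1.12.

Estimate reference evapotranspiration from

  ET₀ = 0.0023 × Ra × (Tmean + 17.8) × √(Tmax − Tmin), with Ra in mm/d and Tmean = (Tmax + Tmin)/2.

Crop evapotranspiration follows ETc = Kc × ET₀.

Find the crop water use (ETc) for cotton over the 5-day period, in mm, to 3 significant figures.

Tmean = (30.9 + 19.1)/2 = 25.00 °C
ET₀ = 0.0023 × 10.69 × (25.00 + 17.8) × √11.8 = 0.0023 × 10.69 × 42.80 × 3.4351 = 3.6148 mm/d
ETc = Kc × ET₀ = 1.12 × 3.6148 = 4.0486 mm/d
Over 5 days: 4.0486 × 5 = 20.243 mm

20.2 mm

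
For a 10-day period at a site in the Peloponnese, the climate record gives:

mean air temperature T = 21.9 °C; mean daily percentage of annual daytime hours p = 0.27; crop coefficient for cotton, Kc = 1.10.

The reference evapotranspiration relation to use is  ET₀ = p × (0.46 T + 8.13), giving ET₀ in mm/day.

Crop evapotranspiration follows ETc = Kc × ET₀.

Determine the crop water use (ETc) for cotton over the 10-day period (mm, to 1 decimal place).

54.1 mm

ET₀ = 0.27 × (0.46 × 21.9 + 8.13) = 0.27 × 18.204 = 4.9151 mm/d
ETc = Kc × ET₀ = 1.10 × 4.9151 = 5.4066 mm/d
Over 10 days: 5.4066 × 10 = 54.066 mm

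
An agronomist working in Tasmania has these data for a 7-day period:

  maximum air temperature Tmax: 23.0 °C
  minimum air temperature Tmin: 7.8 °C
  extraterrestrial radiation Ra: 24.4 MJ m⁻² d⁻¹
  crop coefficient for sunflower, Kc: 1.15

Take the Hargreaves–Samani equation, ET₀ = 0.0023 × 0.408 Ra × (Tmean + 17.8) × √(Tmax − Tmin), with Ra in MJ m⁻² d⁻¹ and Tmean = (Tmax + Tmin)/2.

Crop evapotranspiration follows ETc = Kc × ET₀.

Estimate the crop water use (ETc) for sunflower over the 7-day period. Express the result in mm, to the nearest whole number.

Tmean = (23.0 + 7.8)/2 = 15.40 °C
0.408 Ra = 0.408 × 24.4 = 9.9552 mm/d equivalent
ET₀ = 0.0023 × 9.9552 × (15.40 + 17.8) × √15.2 = 0.0023 × 9.9552 × 33.20 × 3.8987 = 2.9637 mm/d
ETc = Kc × ET₀ = 1.15 × 2.9637 = 3.4083 mm/d
Over 7 days: 3.4083 × 7 = 23.858 mm

24 mm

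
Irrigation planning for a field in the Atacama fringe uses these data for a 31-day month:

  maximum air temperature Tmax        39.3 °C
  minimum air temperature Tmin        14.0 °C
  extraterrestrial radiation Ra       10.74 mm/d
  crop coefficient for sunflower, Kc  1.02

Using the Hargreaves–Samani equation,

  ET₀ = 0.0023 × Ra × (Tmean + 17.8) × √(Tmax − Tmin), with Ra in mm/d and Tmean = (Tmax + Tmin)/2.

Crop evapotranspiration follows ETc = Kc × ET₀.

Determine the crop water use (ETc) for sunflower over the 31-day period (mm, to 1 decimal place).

Tmean = (39.3 + 14.0)/2 = 26.65 °C
ET₀ = 0.0023 × 10.74 × (26.65 + 17.8) × √25.3 = 0.0023 × 10.74 × 44.45 × 5.0299 = 5.5228 mm/d
ETc = Kc × ET₀ = 1.02 × 5.5228 = 5.6333 mm/d
Over 31 days: 5.6333 × 31 = 174.632 mm

174.6 mm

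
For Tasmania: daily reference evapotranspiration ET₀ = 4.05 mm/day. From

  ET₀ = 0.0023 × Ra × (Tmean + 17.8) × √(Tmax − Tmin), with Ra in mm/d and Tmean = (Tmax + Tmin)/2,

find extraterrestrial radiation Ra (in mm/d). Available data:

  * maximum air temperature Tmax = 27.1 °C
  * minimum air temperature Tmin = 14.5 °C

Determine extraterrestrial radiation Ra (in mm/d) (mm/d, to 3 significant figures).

Tmean = 20.80 °C; √ΔT = 3.5496
Ra = ET₀ / [0.0023 × (Tmean+17.8) × √ΔT] = 4.05 / (0.0023 × 38.60 × 3.5496) = 12.852 mm/d

12.9 mm/d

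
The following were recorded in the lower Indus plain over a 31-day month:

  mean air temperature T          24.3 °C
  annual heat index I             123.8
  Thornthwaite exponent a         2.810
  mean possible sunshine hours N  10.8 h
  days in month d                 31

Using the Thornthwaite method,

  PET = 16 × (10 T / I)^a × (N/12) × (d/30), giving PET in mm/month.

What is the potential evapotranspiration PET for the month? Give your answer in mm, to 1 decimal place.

99.0 mm

10T/I = 10 × 24.3 / 123.8 = 1.9628
(10T/I)^a = 1.9628^2.810 = 6.6525
Uncorrected PET = 16 × 6.6525 = 106.440 mm
Correction = (N/12)(d/30) = (10.8/12)(31/30) = 0.9300
PET = 106.440 × 0.9300 = 98.989 mm/month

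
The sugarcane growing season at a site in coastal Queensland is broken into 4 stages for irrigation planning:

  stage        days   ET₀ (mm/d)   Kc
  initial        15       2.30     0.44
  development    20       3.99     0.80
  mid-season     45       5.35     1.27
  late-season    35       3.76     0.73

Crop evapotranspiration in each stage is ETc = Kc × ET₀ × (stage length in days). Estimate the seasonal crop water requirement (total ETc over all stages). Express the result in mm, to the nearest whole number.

initial: 0.44 × 2.30 × 15 = 15.18 mm
development: 0.80 × 3.99 × 20 = 63.84 mm
mid-season: 1.27 × 5.35 × 45 = 305.75 mm
late-season: 0.73 × 3.76 × 35 = 96.07 mm
Seasonal total = 480.84 mm

481 mm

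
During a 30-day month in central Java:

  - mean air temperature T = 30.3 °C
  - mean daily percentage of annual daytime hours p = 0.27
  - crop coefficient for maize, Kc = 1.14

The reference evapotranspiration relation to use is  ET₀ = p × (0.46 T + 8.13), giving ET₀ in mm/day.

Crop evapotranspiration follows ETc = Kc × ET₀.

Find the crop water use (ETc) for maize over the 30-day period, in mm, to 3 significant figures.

204 mm

ET₀ = 0.27 × (0.46 × 30.3 + 8.13) = 0.27 × 22.068 = 5.9584 mm/d
ETc = Kc × ET₀ = 1.14 × 5.9584 = 6.7926 mm/d
Over 30 days: 6.7926 × 30 = 203.778 mm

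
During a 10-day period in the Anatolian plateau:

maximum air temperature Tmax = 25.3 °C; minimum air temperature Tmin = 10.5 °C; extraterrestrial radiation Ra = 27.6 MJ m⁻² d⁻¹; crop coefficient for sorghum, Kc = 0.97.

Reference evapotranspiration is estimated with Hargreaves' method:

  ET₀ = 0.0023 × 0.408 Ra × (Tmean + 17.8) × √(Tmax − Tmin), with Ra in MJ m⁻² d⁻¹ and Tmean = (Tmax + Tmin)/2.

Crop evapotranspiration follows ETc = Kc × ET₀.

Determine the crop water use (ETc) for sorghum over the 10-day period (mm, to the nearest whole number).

Tmean = (25.3 + 10.5)/2 = 17.90 °C
0.408 Ra = 0.408 × 27.6 = 11.2608 mm/d equivalent
ET₀ = 0.0023 × 11.2608 × (17.90 + 17.8) × √14.8 = 0.0023 × 11.2608 × 35.70 × 3.8471 = 3.5571 mm/d
ETc = Kc × ET₀ = 0.97 × 3.5571 = 3.4504 mm/d
Over 10 days: 3.4504 × 10 = 34.504 mm

35 mm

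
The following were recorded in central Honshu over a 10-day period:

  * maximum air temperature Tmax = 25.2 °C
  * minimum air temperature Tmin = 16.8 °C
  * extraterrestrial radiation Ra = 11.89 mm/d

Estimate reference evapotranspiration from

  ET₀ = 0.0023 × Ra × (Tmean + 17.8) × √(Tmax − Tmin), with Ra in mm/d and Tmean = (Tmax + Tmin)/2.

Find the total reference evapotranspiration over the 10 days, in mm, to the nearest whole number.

Tmean = (25.2 + 16.8)/2 = 21.00 °C
ET₀ = 0.0023 × 11.89 × (21.00 + 17.8) × √8.4 = 0.0023 × 11.89 × 38.80 × 2.8983 = 3.0753 mm/d
Over 10 days: 3.0753 × 10 = 30.753 mm

31 mm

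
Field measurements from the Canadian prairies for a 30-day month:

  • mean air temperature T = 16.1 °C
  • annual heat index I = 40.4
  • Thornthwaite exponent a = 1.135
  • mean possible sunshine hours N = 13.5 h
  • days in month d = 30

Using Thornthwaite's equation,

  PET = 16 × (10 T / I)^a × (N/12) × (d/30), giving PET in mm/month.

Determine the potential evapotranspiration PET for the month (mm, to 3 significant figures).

10T/I = 10 × 16.1 / 40.4 = 3.9851
(10T/I)^a = 3.9851^1.135 = 4.8028
Uncorrected PET = 16 × 4.8028 = 76.845 mm
Correction = (N/12)(d/30) = (13.5/12)(30/30) = 1.1250
PET = 76.845 × 1.1250 = 86.451 mm/month

86.5 mm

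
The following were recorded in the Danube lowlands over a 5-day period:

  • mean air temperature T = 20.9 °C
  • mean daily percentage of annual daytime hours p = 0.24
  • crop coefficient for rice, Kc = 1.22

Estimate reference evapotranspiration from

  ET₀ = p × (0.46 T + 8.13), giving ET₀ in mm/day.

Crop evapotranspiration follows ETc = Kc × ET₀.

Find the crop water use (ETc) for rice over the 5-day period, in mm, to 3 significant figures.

ET₀ = 0.24 × (0.46 × 20.9 + 8.13) = 0.24 × 17.744 = 4.2586 mm/d
ETc = Kc × ET₀ = 1.22 × 4.2586 = 5.1955 mm/d
Over 5 days: 5.1955 × 5 = 25.978 mm

26.0 mm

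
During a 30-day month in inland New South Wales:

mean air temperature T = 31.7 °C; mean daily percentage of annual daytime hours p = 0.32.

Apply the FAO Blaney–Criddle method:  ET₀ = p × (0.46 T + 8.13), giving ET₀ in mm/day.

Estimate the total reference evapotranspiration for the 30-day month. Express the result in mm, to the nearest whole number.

218 mm

ET₀ = 0.32 × (0.46 × 31.7 + 8.13) = 0.32 × 22.712 = 7.2678 mm/d
Monthly total = 7.2678 × 30 = 218.034 mm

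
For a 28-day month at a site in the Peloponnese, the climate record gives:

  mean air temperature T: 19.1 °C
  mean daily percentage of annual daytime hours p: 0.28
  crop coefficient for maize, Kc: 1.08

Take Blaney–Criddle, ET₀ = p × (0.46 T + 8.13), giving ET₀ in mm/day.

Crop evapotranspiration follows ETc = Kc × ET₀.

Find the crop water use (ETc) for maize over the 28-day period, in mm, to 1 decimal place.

143.2 mm

ET₀ = 0.28 × (0.46 × 19.1 + 8.13) = 0.28 × 16.916 = 4.7365 mm/d
ETc = Kc × ET₀ = 1.08 × 4.7365 = 5.1154 mm/d
Over 28 days: 5.1154 × 28 = 143.231 mm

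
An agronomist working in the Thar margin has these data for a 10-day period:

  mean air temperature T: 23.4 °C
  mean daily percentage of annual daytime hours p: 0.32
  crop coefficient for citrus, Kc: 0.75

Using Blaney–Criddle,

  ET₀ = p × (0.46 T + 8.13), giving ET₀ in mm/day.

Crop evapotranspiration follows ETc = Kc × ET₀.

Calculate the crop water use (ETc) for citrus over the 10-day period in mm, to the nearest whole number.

ET₀ = 0.32 × (0.46 × 23.4 + 8.13) = 0.32 × 18.894 = 6.0461 mm/d
ETc = Kc × ET₀ = 0.75 × 6.0461 = 4.5346 mm/d
Over 10 days: 4.5346 × 10 = 45.346 mm

45 mm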